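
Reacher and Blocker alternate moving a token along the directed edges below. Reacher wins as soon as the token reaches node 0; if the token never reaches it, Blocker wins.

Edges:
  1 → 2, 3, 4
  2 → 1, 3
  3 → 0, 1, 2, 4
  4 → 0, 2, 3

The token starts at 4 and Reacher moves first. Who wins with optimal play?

Track states (vertex, player-to-move).
A0 = {(0,Reacher), (0,Blocker)}
A1: add {(3,Reacher), (4,Reacher)}.
(4,Reacher) ∈ A1 ⇒ Reacher forces the target.

Reacher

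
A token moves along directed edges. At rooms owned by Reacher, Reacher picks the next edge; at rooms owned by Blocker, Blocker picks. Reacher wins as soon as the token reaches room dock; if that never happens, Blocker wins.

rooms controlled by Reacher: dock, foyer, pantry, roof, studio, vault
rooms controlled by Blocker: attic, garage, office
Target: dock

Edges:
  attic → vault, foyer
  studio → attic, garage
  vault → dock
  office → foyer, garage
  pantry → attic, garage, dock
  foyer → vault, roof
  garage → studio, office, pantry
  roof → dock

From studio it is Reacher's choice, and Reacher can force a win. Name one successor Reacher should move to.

attic

A0 = {dock}
A1: add {pantry, roof, vault} — vault (Reacher) has vault→dock; pantry (Reacher) has pantry→dock; roof (Reacher) has roof→dock.
A2: add {foyer} — foyer (Reacher) has foyer→vault.
A3: add {attic} — attic (Blocker): all of {vault, foyer} already in.
A4: add {studio} — studio (Reacher) has studio→attic.
A5 = A4; e.g. office (Blocker) can still go to garage. Fixed point.
From studio, successor attic is in the attractor (rank 3); the other successor garage is not.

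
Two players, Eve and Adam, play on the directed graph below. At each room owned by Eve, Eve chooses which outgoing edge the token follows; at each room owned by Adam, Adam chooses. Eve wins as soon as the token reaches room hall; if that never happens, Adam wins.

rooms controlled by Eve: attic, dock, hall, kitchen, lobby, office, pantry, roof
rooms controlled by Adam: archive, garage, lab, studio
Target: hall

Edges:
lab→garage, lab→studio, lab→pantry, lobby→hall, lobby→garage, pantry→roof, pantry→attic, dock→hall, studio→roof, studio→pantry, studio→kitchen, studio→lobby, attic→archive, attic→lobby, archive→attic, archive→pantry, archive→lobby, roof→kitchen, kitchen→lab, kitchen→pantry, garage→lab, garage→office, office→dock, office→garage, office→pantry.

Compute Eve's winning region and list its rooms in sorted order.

A0 = {hall}
A1: add {dock, lobby} — dock (Eve) has dock→hall; lobby (Eve) has lobby→hall.
A2: add {attic, office} — attic (Eve) has attic→lobby; office (Eve) has office→dock.
A3: add {pantry} — pantry (Eve) has pantry→attic.
A4: add {archive, kitchen} — archive (Adam): all of {attic, pantry, lobby} already in; kitchen (Eve) has kitchen→pantry.
A5: add {roof} — roof (Eve) has roof→kitchen.
A6: add {studio} — studio (Adam): all of {roof, pantry, kitchen, lobby} already in.
A7 = A6; e.g. lab (Adam) can still go to garage. Fixed point.
Eve's winning region = {archive, attic, dock, hall, kitchen, lobby, office, pantry, roof, studio}.

archive, attic, dock, hall, kitchen, lobby, office, pantry, roof, studio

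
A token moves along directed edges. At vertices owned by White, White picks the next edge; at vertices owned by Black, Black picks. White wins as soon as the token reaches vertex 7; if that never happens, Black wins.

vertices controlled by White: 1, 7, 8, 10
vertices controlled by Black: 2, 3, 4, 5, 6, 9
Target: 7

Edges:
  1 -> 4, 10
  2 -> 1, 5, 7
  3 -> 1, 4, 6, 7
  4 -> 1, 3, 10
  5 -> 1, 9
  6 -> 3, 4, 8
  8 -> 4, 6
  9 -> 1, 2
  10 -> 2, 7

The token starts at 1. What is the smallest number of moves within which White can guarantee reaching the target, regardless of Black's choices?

A0 = {7}
A1: add {10} — 10 (White) has 10→7.
A2: add {1} — 1 (White) has 1→10.
A3 = A2; e.g. 2 (Black) can still go to 5. Fixed point.
1 enters the attractor at level 2, so White can force the target in 2 moves from there.

2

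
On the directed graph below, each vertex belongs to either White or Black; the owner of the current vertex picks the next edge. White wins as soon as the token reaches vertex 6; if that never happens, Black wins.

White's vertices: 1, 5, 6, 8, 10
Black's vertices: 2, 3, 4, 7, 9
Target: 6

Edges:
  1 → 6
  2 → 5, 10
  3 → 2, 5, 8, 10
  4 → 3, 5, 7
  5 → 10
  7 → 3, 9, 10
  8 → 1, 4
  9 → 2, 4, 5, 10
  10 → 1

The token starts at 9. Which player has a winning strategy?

A0 = {6}
A1: add {1} — 1 (White) has 1→6.
A2: add {8, 10} — 8 (White) has 8→1; 10 (White) has 10→1.
A3: add {5} — 5 (White) has 5→10.
A4: add {2} — 2 (Black): all of {5, 10} already in.
A5: add {3} — 3 (Black): all of {2, 5, 8, 10} already in.
A6 = A5; e.g. 4 (Black) can still go to 7. Fixed point.
9 never enters the attractor, so Black can avoid the target forever.

Black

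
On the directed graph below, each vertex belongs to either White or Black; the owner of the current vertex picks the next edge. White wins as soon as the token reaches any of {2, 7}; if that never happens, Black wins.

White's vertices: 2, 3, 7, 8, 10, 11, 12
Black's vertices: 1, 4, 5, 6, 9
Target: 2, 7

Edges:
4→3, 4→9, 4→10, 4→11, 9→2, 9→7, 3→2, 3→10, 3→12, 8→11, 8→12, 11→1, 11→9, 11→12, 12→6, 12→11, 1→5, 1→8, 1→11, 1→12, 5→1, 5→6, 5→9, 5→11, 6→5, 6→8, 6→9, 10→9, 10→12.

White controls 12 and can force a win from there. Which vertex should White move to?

A0 = {2, 7}
A1: add {3, 9} — 3 (White) has 3→2; 9 (Black): all of {2, 7} already in.
A2: add {10, 11} — 10 (White) has 10→9; 11 (White) has 11→9.
A3: add {4, 8, 12} — 4 (Black): all of {3, 9, 10, 11} already in; 8 (White) has 8→11; 12 (White) has 12→11.
A4 = A3; e.g. 1 (Black) can still go to 5. Fixed point.
From 12, successor 11 is in the attractor (rank 2); the other successor 6 is not.

11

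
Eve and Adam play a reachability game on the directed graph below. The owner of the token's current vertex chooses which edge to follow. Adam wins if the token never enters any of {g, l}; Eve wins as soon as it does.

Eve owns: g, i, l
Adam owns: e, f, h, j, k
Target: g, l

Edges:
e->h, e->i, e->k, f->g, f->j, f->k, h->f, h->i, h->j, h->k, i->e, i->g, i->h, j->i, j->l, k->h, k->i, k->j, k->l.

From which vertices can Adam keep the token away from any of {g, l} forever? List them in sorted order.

e, f, h, k

A0 = {g, l}
A1: add {i} — i (Eve) has i→g.
A2: add {j} — j (Adam): all of {i, l} already in.
A3 = A2; e.g. e (Adam) can still go to h. Fixed point.
Eve's attractor = {g, i, j, l}; Adam avoids the target exactly from the complement.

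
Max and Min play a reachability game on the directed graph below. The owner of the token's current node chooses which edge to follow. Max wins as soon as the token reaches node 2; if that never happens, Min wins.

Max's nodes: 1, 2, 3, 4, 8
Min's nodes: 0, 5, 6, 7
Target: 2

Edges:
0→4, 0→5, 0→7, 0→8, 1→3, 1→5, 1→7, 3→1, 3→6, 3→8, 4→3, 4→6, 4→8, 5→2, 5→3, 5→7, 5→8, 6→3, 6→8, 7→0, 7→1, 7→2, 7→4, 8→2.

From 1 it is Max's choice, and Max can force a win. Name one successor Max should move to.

3

A0 = {2}
A1: add {8} — 8 (Max) has 8→2.
A2: add {3, 4} — 3 (Max) has 3→8; 4 (Max) has 4→8.
A3: add {1, 6} — 1 (Max) has 1→3; 6 (Min): all of {3, 8} already in.
A4 = A3; e.g. 0 (Min) can still go to 5. Fixed point.
From 1, successor 3 is in the attractor (rank 2); the other successors 5, 7 are not.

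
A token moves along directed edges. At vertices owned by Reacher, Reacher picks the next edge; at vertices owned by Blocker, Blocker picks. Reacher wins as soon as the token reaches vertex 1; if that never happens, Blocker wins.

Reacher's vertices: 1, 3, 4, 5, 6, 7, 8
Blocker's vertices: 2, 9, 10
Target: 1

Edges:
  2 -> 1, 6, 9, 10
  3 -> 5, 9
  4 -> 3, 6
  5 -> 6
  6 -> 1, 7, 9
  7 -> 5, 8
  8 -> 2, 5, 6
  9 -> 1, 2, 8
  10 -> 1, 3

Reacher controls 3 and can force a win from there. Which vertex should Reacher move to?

5

A0 = {1}
A1: add {6} — 6 (Reacher) has 6→1.
A2: add {4, 5, 8} — 4 (Reacher) has 4→6; 5 (Reacher) has 5→6; 8 (Reacher) has 8→6.
A3: add {3, 7} — 3 (Reacher) has 3→5; 7 (Reacher) has 7→5.
A4: add {10} — 10 (Blocker): all of {1, 3} already in.
A5 = A4; e.g. 2 (Blocker) can still go to 9. Fixed point.
From 3, successor 5 is in the attractor (rank 2); the other successor 9 is not.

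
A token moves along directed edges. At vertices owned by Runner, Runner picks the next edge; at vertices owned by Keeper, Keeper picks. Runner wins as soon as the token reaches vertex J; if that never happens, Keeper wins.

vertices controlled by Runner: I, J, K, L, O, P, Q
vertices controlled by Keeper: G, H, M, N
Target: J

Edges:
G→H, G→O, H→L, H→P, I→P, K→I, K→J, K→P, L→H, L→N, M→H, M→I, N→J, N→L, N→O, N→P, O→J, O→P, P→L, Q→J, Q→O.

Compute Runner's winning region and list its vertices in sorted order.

J, K, O, Q

A0 = {J}
A1: add {K, O, Q} — K (Runner) has K→J; O (Runner) has O→J; Q (Runner) has Q→J.
A2 = A1; e.g. G (Keeper) can still go to H. Fixed point.
Runner's winning region = {J, K, O, Q}.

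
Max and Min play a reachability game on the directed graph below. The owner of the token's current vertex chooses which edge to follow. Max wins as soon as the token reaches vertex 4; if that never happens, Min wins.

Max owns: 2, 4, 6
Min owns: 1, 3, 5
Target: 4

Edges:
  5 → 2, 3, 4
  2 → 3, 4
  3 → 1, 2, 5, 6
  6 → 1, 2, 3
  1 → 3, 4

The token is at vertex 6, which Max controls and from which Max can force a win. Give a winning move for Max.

A0 = {4}
A1: add {2} — 2 (Max) has 2→4.
A2: add {6} — 6 (Max) has 6→2.
A3 = A2; e.g. 1 (Min) can still go to 3. Fixed point.
From 6, successor 2 is in the attractor (rank 1); the other successors 1, 3 are not.

2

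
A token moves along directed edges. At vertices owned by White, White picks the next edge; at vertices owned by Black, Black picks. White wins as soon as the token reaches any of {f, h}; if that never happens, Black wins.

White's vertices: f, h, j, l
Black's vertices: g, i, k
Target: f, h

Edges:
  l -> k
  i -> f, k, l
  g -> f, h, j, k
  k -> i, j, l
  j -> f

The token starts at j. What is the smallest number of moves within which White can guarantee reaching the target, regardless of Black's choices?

1

A0 = {f, h}
A1: add {j} — j (White) has j→f.
A2 = A1; e.g. g (Black) can still go to k. Fixed point.
j enters the attractor at level 1, so White can force the target in 1 move from there.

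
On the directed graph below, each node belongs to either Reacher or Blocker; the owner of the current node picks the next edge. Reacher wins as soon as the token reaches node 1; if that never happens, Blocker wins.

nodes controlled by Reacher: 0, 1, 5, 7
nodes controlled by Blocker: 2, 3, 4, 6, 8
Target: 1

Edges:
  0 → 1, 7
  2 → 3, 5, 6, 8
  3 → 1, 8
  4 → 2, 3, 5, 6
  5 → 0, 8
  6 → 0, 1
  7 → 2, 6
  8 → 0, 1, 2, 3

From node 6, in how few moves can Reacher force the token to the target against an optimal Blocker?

2

A0 = {1}
A1: add {0} — 0 (Reacher) has 0→1.
A2: add {5, 6} — 5 (Reacher) has 5→0; 6 (Blocker): all of {0, 1} already in.
6 enters the attractor at level 2, so Reacher can force the target in 2 moves from there.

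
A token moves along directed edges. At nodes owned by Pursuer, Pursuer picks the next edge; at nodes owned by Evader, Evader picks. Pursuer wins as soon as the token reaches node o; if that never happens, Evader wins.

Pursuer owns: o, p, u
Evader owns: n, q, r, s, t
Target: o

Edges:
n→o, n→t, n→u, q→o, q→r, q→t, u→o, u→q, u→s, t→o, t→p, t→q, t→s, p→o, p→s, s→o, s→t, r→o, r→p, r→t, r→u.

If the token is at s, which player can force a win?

Evader

A0 = {o}
A1: add {p, u} — p (Pursuer) has p→o; u (Pursuer) has u→o.
A2 = A1; e.g. n (Evader) can still go to t. Fixed point.
s never enters the attractor, so Evader can avoid the target forever.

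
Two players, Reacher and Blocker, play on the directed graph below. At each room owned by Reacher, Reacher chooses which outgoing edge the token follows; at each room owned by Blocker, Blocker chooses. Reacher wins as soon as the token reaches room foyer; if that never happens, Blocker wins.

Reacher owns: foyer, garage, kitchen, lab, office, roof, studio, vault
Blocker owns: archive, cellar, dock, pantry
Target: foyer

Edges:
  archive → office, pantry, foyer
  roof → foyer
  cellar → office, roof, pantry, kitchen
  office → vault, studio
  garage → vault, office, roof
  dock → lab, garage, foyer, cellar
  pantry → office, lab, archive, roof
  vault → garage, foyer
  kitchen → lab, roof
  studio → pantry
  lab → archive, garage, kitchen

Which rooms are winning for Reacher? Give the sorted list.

A0 = {foyer}
A1: add {roof, vault} — vault (Reacher) has vault→foyer; roof (Reacher) has roof→foyer.
A2: add {garage, kitchen, office} — office (Reacher) has office→vault; garage (Reacher) has garage→vault; kitchen (Reacher) has kitchen→roof.
A3: add {lab} — lab (Reacher) has lab→garage.
A4 = A3; e.g. dock (Blocker) can still go to cellar. Fixed point.
Reacher's winning region = {foyer, garage, kitchen, lab, office, roof, vault}.

foyer, garage, kitchen, lab, office, roof, vault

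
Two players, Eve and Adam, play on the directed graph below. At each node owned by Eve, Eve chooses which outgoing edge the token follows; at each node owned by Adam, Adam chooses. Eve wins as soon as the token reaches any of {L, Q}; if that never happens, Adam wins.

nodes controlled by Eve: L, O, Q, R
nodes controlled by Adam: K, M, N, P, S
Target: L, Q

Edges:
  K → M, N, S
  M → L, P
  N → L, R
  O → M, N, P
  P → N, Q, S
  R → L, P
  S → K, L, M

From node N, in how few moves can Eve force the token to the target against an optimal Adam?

2

A0 = {L, Q}
A1: add {R} — R (Eve) has R→L.
A2: add {N} — N (Adam): all of {L, R} already in.
N enters the attractor at level 2, so Eve can force the target in 2 moves from there.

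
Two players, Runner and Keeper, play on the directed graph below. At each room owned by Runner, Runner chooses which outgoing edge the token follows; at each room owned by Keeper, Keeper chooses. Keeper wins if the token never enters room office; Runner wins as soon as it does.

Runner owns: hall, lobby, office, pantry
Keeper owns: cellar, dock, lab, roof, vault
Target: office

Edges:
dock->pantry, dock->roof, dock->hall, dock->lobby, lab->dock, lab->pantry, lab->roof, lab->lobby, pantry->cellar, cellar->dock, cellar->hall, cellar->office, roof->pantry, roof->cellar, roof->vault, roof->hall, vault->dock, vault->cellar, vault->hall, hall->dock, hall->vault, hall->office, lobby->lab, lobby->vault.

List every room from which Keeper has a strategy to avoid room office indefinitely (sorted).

cellar, dock, lab, lobby, pantry, roof, vault

A0 = {office}
A1: add {hall} — hall (Runner) has hall→office.
A2 = A1; e.g. dock (Keeper) can still go to pantry. Fixed point.
Runner's attractor = {hall, office}; Keeper avoids the target exactly from the complement.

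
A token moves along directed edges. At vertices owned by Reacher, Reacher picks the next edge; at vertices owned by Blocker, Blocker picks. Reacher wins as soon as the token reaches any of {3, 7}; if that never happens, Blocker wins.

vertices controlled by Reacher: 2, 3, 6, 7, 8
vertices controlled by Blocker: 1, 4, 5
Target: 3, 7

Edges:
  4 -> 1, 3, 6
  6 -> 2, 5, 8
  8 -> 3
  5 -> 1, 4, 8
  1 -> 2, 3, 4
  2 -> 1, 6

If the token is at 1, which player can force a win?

Blocker

A0 = {3, 7}
A1: add {8} — 8 (Reacher) has 8→3.
A2: add {6} — 6 (Reacher) has 6→8.
A3: add {2} — 2 (Reacher) has 2→6.
A4 = A3; e.g. 1 (Blocker) can still go to 4. Fixed point.
1 never enters the attractor, so Blocker can avoid the target forever.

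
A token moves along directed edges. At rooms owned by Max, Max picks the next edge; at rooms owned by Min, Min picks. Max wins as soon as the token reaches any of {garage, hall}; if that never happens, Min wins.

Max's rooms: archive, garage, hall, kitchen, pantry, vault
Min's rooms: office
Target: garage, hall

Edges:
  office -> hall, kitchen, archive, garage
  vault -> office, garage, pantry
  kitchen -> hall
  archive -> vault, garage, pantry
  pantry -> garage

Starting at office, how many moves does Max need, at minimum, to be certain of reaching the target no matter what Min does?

A0 = {garage, hall}
A1: add {archive, kitchen, pantry, vault} — vault (Max) has vault→garage; kitchen (Max) has kitchen→hall; archive (Max) has archive→garage; pantry (Max) has pantry→garage.
A2: add {office} — office (Min): all of {hall, kitchen, archive, garage} already in.
A2 = all vertices. Fixed point.
office enters the attractor at level 2, so Max can force the target in 2 moves from there.

2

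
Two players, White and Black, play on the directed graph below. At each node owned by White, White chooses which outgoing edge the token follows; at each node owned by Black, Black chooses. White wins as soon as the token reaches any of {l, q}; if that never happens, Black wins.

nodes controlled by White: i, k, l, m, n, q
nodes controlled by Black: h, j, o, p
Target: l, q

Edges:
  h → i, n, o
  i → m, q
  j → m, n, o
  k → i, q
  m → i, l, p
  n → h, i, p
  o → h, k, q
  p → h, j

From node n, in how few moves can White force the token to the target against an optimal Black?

2

A0 = {l, q}
A1: add {i, k, m} — i (White) has i→q; k (White) has k→q; m (White) has m→l.
A2: add {n} — n (White) has n→i.
A3 = A2; e.g. h (Black) can still go to o. Fixed point.
n enters the attractor at level 2, so White can force the target in 2 moves from there.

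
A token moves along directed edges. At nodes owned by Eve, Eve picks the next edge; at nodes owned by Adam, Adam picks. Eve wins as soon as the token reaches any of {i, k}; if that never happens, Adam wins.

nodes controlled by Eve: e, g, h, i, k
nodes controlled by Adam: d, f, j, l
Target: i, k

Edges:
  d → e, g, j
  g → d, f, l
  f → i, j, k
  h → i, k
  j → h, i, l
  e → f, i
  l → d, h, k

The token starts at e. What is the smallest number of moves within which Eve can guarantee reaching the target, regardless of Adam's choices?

A0 = {i, k}
A1: add {e, h} — e (Eve) has e→i; h (Eve) has h→i.
A2 = A1; e.g. d (Adam) can still go to g. Fixed point.
e enters the attractor at level 1, so Eve can force the target in 1 move from there.

1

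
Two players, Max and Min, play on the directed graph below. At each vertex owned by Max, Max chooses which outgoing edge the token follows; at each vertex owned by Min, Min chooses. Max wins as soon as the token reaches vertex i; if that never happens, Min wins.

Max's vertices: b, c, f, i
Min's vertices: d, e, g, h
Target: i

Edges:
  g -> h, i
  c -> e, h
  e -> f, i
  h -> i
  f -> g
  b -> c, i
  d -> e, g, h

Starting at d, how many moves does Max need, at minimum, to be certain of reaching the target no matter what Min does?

5

A0 = {i}
A1: add {b, h} — b (Max) has b→i; h (Min): all of {i} already in.
A2: add {c, g} — c (Max) has c→h; g (Min): all of {h, i} already in.
A3: add {f} — f (Max) has f→g.
A4: add {e} — e (Min): all of {f, i} already in.
A5: add {d} — d (Min): all of {e, g, h} already in.
A5 = all vertices. Fixed point.
d enters the attractor at level 5, so Max can force the target in 5 moves from there.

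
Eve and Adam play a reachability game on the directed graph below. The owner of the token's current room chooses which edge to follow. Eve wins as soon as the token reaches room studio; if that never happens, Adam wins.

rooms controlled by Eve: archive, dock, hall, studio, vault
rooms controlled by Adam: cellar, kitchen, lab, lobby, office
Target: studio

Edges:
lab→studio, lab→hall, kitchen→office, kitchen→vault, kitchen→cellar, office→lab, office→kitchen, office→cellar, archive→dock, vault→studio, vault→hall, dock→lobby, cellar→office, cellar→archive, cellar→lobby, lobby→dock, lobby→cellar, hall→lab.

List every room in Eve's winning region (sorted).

studio, vault

A0 = {studio}
A1: add {vault} — vault (Eve) has vault→studio.
A2 = A1; e.g. lab (Adam) can still go to hall. Fixed point.
Eve's winning region = {studio, vault}.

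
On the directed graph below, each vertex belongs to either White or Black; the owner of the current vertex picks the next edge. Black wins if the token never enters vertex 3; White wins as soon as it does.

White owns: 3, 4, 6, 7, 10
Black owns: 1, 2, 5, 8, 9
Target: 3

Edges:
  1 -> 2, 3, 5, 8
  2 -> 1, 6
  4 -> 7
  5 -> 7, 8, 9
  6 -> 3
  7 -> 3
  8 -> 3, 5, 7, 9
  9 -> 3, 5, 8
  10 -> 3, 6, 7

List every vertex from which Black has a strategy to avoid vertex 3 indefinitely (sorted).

A0 = {3}
A1: add {6, 7, 10} — 6 (White) has 6→3; 7 (White) has 7→3; 10 (White) has 10→3.
A2: add {4} — 4 (White) has 4→7.
A3 = A2; e.g. 1 (Black) can still go to 2. Fixed point.
White's attractor = {3, 4, 6, 7, 10}; Black avoids the target exactly from the complement.

1, 2, 5, 8, 9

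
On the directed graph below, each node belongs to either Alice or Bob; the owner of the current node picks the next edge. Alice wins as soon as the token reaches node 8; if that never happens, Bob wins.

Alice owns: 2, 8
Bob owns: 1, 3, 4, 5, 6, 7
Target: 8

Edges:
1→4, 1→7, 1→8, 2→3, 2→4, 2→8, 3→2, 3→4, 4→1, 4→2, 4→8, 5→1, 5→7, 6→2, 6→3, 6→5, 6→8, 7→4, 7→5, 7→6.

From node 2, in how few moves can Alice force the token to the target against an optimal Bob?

1

A0 = {8}
A1: add {2} — 2 (Alice) has 2→8.
A2 = A1; e.g. 1 (Bob) can still go to 4. Fixed point.
2 enters the attractor at level 1, so Alice can force the target in 1 move from there.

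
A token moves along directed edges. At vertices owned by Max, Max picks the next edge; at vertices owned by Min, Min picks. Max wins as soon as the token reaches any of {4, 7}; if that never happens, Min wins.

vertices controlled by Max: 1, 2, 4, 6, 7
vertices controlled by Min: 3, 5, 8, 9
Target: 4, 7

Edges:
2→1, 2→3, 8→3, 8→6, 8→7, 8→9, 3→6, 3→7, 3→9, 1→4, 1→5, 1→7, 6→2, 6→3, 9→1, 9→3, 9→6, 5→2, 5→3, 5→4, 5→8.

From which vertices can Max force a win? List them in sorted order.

1, 2, 4, 6, 7

A0 = {4, 7}
A1: add {1} — 1 (Max) has 1→4.
A2: add {2} — 2 (Max) has 2→1.
A3: add {6} — 6 (Max) has 6→2.
A4 = A3; e.g. 3 (Min) can still go to 9. Fixed point.
Max's winning region = {1, 2, 4, 6, 7}.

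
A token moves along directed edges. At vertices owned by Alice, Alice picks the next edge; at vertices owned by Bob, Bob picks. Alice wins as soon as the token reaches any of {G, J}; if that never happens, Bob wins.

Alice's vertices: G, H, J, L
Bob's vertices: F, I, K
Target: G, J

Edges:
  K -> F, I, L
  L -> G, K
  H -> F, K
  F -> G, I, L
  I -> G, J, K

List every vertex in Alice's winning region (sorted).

A0 = {G, J}
A1: add {L} — L (Alice) has L→G.
A2 = A1; e.g. F (Bob) can still go to I. Fixed point.
Alice's winning region = {G, J, L}.

G, J, L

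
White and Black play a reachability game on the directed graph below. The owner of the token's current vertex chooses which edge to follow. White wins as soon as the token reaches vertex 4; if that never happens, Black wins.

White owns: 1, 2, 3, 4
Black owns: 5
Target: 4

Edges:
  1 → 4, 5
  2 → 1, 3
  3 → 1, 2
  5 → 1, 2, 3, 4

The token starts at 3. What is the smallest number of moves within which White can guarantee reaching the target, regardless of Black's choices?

A0 = {4}
A1: add {1} — 1 (White) has 1→4.
A2: add {2, 3} — 2 (White) has 2→1; 3 (White) has 3→1.
3 enters the attractor at level 2, so White can force the target in 2 moves from there.

2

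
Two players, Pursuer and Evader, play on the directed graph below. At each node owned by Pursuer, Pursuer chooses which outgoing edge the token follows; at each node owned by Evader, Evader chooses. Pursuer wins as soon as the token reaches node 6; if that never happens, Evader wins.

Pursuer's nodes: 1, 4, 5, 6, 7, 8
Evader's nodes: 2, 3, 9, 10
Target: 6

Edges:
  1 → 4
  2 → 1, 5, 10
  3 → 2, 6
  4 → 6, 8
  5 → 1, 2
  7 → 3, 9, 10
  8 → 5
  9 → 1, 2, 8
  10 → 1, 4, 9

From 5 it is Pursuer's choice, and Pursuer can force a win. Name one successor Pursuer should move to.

A0 = {6}
A1: add {4} — 4 (Pursuer) has 4→6.
A2: add {1} — 1 (Pursuer) has 1→4.
A3: add {5} — 5 (Pursuer) has 5→1.
A4: add {8} — 8 (Pursuer) has 8→5.
A5 = A4; e.g. 2 (Evader) can still go to 10. Fixed point.
From 5, successor 1 is in the attractor (rank 2); the other successor 2 is not.

1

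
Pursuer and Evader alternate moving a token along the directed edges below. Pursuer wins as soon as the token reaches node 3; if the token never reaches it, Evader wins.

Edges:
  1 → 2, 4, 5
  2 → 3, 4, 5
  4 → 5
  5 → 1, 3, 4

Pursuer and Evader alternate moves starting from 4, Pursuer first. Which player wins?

Track states (vertex, player-to-move).
A0 = {(3,Pursuer), (3,Evader)}
A1: add {(2,Pursuer), (5,Pursuer)}.
A2: add {(4,Evader)}.
A3: add {(1,Pursuer)}.
A4 = A3; e.g. (1,Evader) stays out. (4,Pursuer) never enters ⇒ Evader avoids the target.

Evader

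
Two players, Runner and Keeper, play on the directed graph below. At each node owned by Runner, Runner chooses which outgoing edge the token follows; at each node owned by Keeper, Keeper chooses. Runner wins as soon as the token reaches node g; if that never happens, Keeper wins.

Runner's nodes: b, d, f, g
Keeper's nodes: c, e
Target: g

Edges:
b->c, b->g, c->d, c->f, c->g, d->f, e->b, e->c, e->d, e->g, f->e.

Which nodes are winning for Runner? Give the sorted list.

A0 = {g}
A1: add {b} — b (Runner) has b→g.
A2 = A1; e.g. c (Keeper) can still go to d. Fixed point.
Runner's winning region = {b, g}.

b, g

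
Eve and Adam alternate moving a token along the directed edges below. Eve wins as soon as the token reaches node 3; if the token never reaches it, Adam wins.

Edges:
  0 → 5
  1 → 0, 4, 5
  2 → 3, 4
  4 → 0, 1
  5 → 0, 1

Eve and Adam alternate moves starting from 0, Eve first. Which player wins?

Adam

Track states (vertex, player-to-move).
A0 = {(3,Eve), (3,Adam)}
A1: add {(2,Eve)}.
A2 = A1; e.g. (0,Eve) stays out. (0,Eve) never enters ⇒ Adam avoids the target.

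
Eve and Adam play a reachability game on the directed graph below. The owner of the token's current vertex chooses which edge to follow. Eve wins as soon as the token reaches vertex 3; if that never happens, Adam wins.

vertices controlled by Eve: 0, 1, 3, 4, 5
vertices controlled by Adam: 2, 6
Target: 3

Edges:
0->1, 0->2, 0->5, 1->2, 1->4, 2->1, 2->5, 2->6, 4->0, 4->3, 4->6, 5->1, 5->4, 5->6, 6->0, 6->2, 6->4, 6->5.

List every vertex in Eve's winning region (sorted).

A0 = {3}
A1: add {4} — 4 (Eve) has 4→3.
A2: add {1, 5} — 1 (Eve) has 1→4; 5 (Eve) has 5→4.
A3: add {0} — 0 (Eve) has 0→1.
A4 = A3; e.g. 2 (Adam) can still go to 6. Fixed point.
Eve's winning region = {0, 1, 3, 4, 5}.

0, 1, 3, 4, 5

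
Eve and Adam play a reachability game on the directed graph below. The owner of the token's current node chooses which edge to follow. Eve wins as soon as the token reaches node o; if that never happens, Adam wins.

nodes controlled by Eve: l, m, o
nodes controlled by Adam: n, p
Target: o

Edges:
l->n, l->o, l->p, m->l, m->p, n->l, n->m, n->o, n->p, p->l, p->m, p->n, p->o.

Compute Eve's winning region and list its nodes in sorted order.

l, m, o

A0 = {o}
A1: add {l} — l (Eve) has l→o.
A2: add {m} — m (Eve) has m→l.
A3 = A2; e.g. n (Adam) can still go to p. Fixed point.
Eve's winning region = {l, m, o}.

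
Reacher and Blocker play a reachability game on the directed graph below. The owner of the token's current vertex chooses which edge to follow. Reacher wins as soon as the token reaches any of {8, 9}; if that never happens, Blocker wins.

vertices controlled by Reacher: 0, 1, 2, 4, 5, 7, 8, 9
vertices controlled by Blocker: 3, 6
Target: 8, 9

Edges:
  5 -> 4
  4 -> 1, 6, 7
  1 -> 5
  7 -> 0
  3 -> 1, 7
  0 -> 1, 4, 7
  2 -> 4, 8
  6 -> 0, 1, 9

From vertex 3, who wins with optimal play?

Blocker

A0 = {8, 9}
A1: add {2} — 2 (Reacher) has 2→8.
A2 = A1; e.g. 0 (Reacher) has no edge into A1. Fixed point.
3 never enters the attractor, so Blocker can avoid the target forever.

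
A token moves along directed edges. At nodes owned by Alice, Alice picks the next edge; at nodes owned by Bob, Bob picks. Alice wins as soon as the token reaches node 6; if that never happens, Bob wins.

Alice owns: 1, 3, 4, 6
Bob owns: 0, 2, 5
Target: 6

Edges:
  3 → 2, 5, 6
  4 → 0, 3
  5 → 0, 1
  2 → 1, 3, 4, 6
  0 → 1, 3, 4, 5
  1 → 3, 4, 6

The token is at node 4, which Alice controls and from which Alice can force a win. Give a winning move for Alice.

3

A0 = {6}
A1: add {1, 3} — 1 (Alice) has 1→6; 3 (Alice) has 3→6.
A2: add {4} — 4 (Alice) has 4→3.
A3: add {2} — 2 (Bob): all of {1, 3, 4, 6} already in.
A4 = A3; e.g. 0 (Bob) can still go to 5. Fixed point.
From 4, successor 3 is in the attractor (rank 1); the other successor 0 is not.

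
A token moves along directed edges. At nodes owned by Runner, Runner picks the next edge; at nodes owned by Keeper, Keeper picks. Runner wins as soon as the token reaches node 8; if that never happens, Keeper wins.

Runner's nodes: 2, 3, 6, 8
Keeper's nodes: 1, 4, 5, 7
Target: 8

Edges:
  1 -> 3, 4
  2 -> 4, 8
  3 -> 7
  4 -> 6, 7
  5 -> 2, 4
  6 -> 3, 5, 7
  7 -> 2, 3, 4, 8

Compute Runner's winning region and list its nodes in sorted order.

A0 = {8}
A1: add {2} — 2 (Runner) has 2→8.
A2 = A1; e.g. 1 (Keeper) can still go to 3. Fixed point.
Runner's winning region = {2, 8}.

2, 8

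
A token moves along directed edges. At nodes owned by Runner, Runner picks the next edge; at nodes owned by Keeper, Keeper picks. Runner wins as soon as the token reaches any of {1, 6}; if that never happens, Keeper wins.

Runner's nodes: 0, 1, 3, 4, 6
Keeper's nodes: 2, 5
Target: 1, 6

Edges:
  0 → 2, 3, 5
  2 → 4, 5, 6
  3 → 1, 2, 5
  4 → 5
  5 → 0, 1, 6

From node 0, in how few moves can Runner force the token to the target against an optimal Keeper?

A0 = {1, 6}
A1: add {3} — 3 (Runner) has 3→1.
A2: add {0} — 0 (Runner) has 0→3.
0 enters the attractor at level 2, so Runner can force the target in 2 moves from there.

2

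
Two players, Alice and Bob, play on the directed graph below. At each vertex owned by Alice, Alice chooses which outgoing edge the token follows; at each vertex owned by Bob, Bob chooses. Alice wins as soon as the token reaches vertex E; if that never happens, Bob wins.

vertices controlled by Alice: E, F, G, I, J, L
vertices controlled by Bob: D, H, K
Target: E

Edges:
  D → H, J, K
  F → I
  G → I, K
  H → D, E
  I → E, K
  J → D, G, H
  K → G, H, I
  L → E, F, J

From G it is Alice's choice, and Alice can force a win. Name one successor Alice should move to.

I

A0 = {E}
A1: add {I, L} — I (Alice) has I→E; L (Alice) has L→E.
A2: add {F, G} — F (Alice) has F→I; G (Alice) has G→I.
A3: add {J} — J (Alice) has J→G.
A4 = A3; e.g. D (Bob) can still go to H. Fixed point.
From G, successor I is in the attractor (rank 1); the other successor K is not.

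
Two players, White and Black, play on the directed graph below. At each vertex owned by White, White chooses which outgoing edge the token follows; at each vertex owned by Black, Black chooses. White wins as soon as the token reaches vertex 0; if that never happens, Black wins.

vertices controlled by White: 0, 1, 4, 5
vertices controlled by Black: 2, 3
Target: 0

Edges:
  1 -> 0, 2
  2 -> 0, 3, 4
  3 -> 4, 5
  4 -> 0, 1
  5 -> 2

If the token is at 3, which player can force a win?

Black

A0 = {0}
A1: add {1, 4} — 1 (White) has 1→0; 4 (White) has 4→0.
A2 = A1; e.g. 2 (Black) can still go to 3. Fixed point.
3 never enters the attractor, so Black can avoid the target forever.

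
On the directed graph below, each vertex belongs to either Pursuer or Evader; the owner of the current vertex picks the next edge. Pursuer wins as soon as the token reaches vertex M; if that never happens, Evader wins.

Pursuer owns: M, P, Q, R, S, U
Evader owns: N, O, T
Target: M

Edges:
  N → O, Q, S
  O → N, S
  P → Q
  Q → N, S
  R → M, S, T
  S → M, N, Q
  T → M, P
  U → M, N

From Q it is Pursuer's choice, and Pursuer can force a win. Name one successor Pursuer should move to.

S

A0 = {M}
A1: add {R, S, U} — R (Pursuer) has R→M; S (Pursuer) has S→M; U (Pursuer) has U→M.
A2: add {Q} — Q (Pursuer) has Q→S.
A3: add {P} — P (Pursuer) has P→Q.
A4: add {T} — T (Evader): all of {M, P} already in.
A5 = A4; e.g. N (Evader) can still go to O. Fixed point.
From Q, successor S is in the attractor (rank 1); the other successor N is not.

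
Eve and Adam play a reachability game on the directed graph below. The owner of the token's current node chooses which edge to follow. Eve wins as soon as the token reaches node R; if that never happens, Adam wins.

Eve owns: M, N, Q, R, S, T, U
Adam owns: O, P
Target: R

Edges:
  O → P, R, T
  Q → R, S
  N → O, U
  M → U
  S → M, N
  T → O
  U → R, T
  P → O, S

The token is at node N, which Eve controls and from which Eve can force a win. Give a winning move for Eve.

A0 = {R}
A1: add {Q, U} — Q (Eve) has Q→R; U (Eve) has U→R.
A2: add {M, N} — M (Eve) has M→U; N (Eve) has N→U.
A3: add {S} — S (Eve) has S→M.
A4 = A3; e.g. O (Adam) can still go to P. Fixed point.
From N, successor U is in the attractor (rank 1); the other successor O is not.

U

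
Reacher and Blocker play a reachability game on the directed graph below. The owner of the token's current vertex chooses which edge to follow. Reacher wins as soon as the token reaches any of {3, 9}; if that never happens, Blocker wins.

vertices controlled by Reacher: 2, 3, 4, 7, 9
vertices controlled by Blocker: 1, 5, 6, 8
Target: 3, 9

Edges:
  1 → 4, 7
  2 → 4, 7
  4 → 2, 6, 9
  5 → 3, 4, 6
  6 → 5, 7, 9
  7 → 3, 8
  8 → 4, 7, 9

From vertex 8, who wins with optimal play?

Reacher

A0 = {3, 9}
A1: add {4, 7} — 4 (Reacher) has 4→9; 7 (Reacher) has 7→3.
A2: add {1, 2, 8} — 1 (Blocker): all of {4, 7} already in; 2 (Reacher) has 2→4; 8 (Blocker): all of {4, 7, 9} already in.
A3 = A2; e.g. 5 (Blocker) can still go to 6. Fixed point.
8 ∈ A2, so Reacher can force the target.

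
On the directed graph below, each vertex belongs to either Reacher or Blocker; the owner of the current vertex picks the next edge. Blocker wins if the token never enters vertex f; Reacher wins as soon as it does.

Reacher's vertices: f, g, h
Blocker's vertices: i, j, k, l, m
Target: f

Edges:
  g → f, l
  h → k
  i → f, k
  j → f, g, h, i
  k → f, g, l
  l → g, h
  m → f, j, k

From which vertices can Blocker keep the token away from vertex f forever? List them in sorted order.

h, i, j, k, l, m

A0 = {f}
A1: add {g} — g (Reacher) has g→f.
A2 = A1; e.g. h (Reacher) has no edge into A1. Fixed point.
Reacher's attractor = {f, g}; Blocker avoids the target exactly from the complement.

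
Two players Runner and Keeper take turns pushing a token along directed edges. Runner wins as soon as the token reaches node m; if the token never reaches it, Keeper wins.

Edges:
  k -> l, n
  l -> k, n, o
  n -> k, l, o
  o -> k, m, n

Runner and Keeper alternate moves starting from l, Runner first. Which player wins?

Track states (vertex, player-to-move).
A0 = {(m,Runner), (m,Keeper)}
A1: add {(o,Runner)}.
A2 = A1; e.g. (k,Runner) stays out. (l,Runner) never enters ⇒ Keeper avoids the target.

Keeper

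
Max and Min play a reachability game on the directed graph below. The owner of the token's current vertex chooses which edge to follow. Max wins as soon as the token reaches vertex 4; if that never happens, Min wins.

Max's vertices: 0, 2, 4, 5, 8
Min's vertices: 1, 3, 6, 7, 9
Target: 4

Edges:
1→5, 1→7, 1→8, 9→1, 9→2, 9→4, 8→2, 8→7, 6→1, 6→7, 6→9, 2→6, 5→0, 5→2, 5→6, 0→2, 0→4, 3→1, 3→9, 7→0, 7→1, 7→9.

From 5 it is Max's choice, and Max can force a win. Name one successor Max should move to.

0

A0 = {4}
A1: add {0} — 0 (Max) has 0→4.
A2: add {5} — 5 (Max) has 5→0.
A3 = A2; e.g. 1 (Min) can still go to 7. Fixed point.
From 5, successor 0 is in the attractor (rank 1); the other successors 2, 6 are not.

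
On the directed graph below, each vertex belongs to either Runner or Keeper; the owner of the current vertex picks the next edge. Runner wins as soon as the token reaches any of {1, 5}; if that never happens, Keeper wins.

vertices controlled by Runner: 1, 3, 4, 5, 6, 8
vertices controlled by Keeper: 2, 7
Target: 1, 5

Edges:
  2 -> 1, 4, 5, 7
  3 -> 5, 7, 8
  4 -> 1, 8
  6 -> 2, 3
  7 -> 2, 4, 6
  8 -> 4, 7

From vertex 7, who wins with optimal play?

A0 = {1, 5}
A1: add {3, 4} — 3 (Runner) has 3→5; 4 (Runner) has 4→1.
A2: add {6, 8} — 6 (Runner) has 6→3; 8 (Runner) has 8→4.
A3 = A2; e.g. 2 (Keeper) can still go to 7. Fixed point.
7 never enters the attractor, so Keeper can avoid the target forever.

Keeper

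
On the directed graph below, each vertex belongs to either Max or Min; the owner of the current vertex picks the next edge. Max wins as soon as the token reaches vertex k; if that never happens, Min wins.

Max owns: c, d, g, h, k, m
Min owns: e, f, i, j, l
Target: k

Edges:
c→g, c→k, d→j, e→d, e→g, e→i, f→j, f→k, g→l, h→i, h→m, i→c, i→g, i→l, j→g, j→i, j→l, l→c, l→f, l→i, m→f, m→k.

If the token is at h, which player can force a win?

Max

A0 = {k}
A1: add {c, m} — c (Max) has c→k; m (Max) has m→k.
A2: add {h} — h (Max) has h→m.
A3 = A2; e.g. d (Max) has no edge into A2. Fixed point.
h ∈ A2, so Max can force the target.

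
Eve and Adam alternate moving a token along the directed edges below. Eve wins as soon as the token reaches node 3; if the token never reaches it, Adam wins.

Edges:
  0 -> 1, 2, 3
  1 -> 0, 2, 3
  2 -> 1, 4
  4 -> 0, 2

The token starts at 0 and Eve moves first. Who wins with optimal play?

Track states (vertex, player-to-move).
A0 = {(3,Eve), (3,Adam)}
A1: add {(0,Eve), (1,Eve)}.
(0,Eve) ∈ A1 ⇒ Eve forces the target.

Eve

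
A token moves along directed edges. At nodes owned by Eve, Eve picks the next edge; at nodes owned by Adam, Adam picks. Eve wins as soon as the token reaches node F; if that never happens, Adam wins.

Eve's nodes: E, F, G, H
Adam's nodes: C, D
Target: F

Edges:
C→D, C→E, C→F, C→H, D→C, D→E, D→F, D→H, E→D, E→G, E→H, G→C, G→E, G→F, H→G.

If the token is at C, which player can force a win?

A0 = {F}
A1: add {G} — G (Eve) has G→F.
A2: add {E, H} — E (Eve) has E→G; H (Eve) has H→G.
A3 = A2; e.g. C (Adam) can still go to D. Fixed point.
C never enters the attractor, so Adam can avoid the target forever.

Adam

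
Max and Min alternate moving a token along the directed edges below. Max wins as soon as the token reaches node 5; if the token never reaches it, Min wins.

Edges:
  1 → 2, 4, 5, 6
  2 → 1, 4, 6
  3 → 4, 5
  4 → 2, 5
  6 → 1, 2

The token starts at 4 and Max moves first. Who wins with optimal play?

Max

Track states (vertex, player-to-move).
A0 = {(5,Max), (5,Min)}
A1: add {(1,Max), (3,Max), (4,Max)}.
(4,Max) ∈ A1 ⇒ Max forces the target.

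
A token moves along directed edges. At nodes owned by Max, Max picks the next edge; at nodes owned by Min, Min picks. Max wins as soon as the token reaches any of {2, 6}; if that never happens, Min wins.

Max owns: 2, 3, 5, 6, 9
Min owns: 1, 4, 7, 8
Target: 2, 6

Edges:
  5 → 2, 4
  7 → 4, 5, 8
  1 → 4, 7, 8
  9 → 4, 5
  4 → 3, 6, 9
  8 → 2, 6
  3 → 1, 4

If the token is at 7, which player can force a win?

A0 = {2, 6}
A1: add {5, 8} — 5 (Max) has 5→2; 8 (Min): all of {2, 6} already in.
A2: add {9} — 9 (Max) has 9→5.
A3 = A2; e.g. 1 (Min) can still go to 4. Fixed point.
7 never enters the attractor, so Min can avoid the target forever.

Min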